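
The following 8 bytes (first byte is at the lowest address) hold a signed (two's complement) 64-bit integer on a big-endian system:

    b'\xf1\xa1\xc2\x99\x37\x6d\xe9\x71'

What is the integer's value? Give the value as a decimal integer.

In big-endian order the high byte comes first in memory.
The bytes are already most-significant first: 0xF1A1C299376DE971.
Top bit is set, so as a signed 64-bit value this is 0xF1A1C299376DE971 − 2^64 = -1035332476002768527.

-1035332476002768527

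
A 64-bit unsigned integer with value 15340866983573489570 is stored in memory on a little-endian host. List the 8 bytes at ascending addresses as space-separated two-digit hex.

15340866983573489570 in hexadecimal, padded to 64 bits, is 0xD4E5B53DFE6A87A2.
Split into bytes (most-significant first): D4 E5 B5 3D FE 6A 87 A2.
Little-endian: lowest address holds the least-significant byte.
So at ascending addresses the bytes are A2 87 6A FE 3D B5 E5 D4.

A2 87 6A FE 3D B5 E5 D4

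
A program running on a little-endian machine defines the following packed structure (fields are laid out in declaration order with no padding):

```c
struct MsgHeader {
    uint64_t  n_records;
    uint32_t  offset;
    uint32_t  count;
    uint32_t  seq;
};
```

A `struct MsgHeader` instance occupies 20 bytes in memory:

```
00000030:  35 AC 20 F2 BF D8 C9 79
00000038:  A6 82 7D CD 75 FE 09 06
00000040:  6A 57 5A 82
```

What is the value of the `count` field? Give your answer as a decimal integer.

101318261

`count` follows `n_records` (8 B), `offset` (4 B), so it starts at offset 8 + 4 = 12 and occupies 4 bytes.
Bytes at offsets 12..15: 75 FE 09 06.
Little-endian: lowest address holds the least-significant byte.
Reassemble most-significant byte first: 06 09 FE 75 → 0x0609FE75.
0x0609FE75 = 101318261.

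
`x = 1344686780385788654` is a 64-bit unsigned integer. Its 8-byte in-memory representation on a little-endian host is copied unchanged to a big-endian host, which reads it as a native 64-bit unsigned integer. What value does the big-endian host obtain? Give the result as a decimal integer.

17150287474347059474

1344686780385788654 in 64-bit hexadecimal is 0x12A94980970F02EE.
Stored little-endian, the bytes at ascending addresses are EE 02 0F 97 80 49 A9 12.
Read back as big-endian, the last byte is least significant, giving 0xEE020F978049A912.
0xEE020F978049A912 = 17150287474347059474.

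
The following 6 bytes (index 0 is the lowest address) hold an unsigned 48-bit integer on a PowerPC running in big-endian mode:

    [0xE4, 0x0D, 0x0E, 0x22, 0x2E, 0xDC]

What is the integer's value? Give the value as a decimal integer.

250744722829020

In big-endian order the high byte comes first in memory.
The bytes are already most-significant first: 0xE40D0E222EDC.
0xE40D0E222EDC = 250744722829020.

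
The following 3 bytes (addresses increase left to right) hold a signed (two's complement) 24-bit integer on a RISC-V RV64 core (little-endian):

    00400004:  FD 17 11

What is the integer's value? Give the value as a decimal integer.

Little-endian: lowest address holds the least-significant byte.
Reassemble most-significant byte first: 11 17 FD → 0x1117FD.
0x1117FD = 1120253.

1120253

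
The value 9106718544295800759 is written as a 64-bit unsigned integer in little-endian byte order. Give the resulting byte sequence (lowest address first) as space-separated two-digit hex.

B7 AF 36 3E 44 90 61 7E

9106718544295800759 in hexadecimal, padded to 64 bits, is 0x7E6190443E36AFB7.
Split into bytes (most-significant first): 7E 61 90 44 3E 36 AF B7.
Little-endian: lowest address holds the least-significant byte.
So at ascending addresses the bytes are B7 AF 36 3E 44 90 61 7E.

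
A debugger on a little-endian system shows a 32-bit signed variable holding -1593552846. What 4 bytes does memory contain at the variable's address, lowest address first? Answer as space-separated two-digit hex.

32 50 04 A1

Two's complement of -1593552846 in 32 bits: 1593552846 = 0x5EFBAFCE; invert → 0xA1045031; add 1 → 0xA1045032.
Split into bytes (most-significant first): A1 04 50 32.
Little-endian: lowest address holds the least-significant byte.
So at ascending addresses the bytes are 32 50 04 A1.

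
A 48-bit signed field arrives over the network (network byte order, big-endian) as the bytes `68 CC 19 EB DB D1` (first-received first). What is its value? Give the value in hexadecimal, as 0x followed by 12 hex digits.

In big-endian order the high byte comes first in memory.
The bytes are already most-significant first: 0x68CC19EBDBD1.

0x68CC19EBDBD1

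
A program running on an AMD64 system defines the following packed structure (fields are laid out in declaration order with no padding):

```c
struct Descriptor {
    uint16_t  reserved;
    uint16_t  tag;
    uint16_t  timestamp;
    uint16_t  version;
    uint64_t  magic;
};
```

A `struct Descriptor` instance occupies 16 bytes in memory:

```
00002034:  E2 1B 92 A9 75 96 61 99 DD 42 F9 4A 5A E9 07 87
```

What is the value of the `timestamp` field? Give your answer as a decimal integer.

38517

`timestamp` follows `reserved` (2 B), `tag` (2 B), so it starts at offset 2 + 2 = 4 and occupies 2 bytes.
Bytes at offsets 4..5: 75 96.
Little-endian: lowest address holds the least-significant byte.
Reassemble most-significant byte first: 96 75 → 0x9675.
0x9675 = 38517.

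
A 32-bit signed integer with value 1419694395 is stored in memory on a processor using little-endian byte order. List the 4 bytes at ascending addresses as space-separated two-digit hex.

1419694395 in hexadecimal, padded to 32 bits, is 0x549ED13B.
Split into bytes (most-significant first): 54 9E D1 3B.
In little-endian order the low byte comes first in memory.
So at ascending addresses the bytes are 3B D1 9E 54.

3B D1 9E 54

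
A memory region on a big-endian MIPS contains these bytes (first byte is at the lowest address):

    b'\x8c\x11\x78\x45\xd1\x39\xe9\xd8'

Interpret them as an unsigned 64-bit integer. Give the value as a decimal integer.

Big-endian stores the most-significant byte at the lowest address.
The bytes are already most-significant first: 0x8C117845D139E9D8.
0x8C117845D139E9D8 = 10092980481172302296.

10092980481172302296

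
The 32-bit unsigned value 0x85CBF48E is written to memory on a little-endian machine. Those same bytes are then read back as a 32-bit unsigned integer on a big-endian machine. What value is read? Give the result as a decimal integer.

2398407557

Stored little-endian, the bytes at ascending addresses are 8E F4 CB 85.
Read back as big-endian, the last byte is least significant, giving 0x8EF4CB85.
0x8EF4CB85 = 2398407557.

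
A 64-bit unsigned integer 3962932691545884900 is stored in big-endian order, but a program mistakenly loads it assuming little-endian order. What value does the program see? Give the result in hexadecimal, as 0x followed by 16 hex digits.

0xE4086054492AFF36

3962932691545884900 in 64-bit hexadecimal is 0x36FF2A49546008E4.
Stored big-endian, the bytes at ascending addresses are 36 FF 2A 49 54 60 08 E4.
Read back as little-endian, the first byte is least significant, giving 0xE4086054492AFF36.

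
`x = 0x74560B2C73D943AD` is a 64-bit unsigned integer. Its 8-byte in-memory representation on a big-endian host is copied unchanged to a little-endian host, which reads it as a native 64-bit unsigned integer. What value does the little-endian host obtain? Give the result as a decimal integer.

12485061680684553844

Stored big-endian, the bytes at ascending addresses are 74 56 0B 2C 73 D9 43 AD.
Read back as little-endian, the first byte is least significant, giving 0xAD43D9732C0B5674.
0xAD43D9732C0B5674 = 12485061680684553844.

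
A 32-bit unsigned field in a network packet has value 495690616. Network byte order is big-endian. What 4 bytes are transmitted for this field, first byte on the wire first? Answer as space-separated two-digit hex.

495690616 in hexadecimal, padded to 32 bits, is 0x1D8BA378.
Split into bytes (most-significant first): 1D 8B A3 78.
Big-endian stores the most-significant byte at the lowest address.
So the memory order matches the most-significant-first order: 1D 8B A3 78.

1D 8B A3 78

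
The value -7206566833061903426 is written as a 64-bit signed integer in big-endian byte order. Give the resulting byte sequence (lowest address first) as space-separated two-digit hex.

9B FD 21 A5 B9 3B C3 BE

Two's complement of -7206566833061903426 in 64 bits: 7206566833061903426 = 0x6402DE5A46C43C42; invert → 0x9BFD21A5B93BC3BD; add 1 → 0x9BFD21A5B93BC3BE.
Split into bytes (most-significant first): 9B FD 21 A5 B9 3B C3 BE.
Big-endian: lowest address holds the most-significant byte.
So the memory order matches the most-significant-first order: 9B FD 21 A5 B9 3B C3 BE.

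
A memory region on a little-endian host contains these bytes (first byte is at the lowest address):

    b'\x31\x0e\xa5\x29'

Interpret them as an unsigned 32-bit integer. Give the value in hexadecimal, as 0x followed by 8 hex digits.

In little-endian order the low byte comes first in memory.
Reassemble most-significant byte first: 29 A5 0E 31 → 0x29A50E31.

0x29A50E31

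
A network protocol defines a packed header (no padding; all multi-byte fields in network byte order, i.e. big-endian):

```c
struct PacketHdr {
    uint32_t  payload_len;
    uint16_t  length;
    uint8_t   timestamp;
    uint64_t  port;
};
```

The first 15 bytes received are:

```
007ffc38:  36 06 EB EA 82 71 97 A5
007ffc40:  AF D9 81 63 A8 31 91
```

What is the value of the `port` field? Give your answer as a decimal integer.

11939000286928449937

`port` follows `payload_len` (4 B), `length` (2 B), `timestamp` (1 B), so it starts at offset 4 + 2 + 1 = 7 and occupies 8 bytes.
Bytes at offsets 7..14: A5 AF D9 81 63 A8 31 91.
In big-endian order the high byte comes first in memory.
The bytes are already most-significant first: 0xA5AFD98163A83191.
0xA5AFD98163A83191 = 11939000286928449937.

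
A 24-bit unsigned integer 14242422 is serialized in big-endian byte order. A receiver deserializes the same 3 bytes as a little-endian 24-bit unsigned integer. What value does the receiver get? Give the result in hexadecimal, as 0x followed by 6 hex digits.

0x7652D9

14242422 in 24-bit hexadecimal is 0xD95276.
Stored big-endian, the bytes at ascending addresses are D9 52 76.
Read back as little-endian, the first byte is least significant, giving 0x7652D9.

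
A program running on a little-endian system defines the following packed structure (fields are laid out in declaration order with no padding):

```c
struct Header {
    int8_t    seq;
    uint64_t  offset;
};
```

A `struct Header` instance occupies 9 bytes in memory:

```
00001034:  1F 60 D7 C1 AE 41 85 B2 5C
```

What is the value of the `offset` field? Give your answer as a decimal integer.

6679547714495174496

`offset` follows `seq` (1 byte), so it starts at byte offset 1 and occupies 8 bytes.
Bytes at offsets 1..8: 60 D7 C1 AE 41 85 B2 5C.
In little-endian order the low byte comes first in memory.
Reassemble most-significant byte first: 5C B2 85 41 AE C1 D7 60 → 0x5CB28541AEC1D760.
0x5CB28541AEC1D760 = 6679547714495174496.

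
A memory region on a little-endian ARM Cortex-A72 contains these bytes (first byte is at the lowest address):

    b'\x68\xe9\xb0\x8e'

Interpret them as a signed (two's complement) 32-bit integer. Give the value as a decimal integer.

In little-endian order the low byte comes first in memory.
Reassemble most-significant byte first: 8E B0 E9 68 → 0x8EB0E968.
Top bit is set, so as a signed 32-bit value this is 0x8EB0E968 − 2^32 = -1901008536.

-1901008536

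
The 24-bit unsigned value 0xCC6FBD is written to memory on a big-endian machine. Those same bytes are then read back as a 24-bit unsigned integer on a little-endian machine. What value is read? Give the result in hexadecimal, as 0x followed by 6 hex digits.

Stored big-endian, the bytes at ascending addresses are CC 6F BD.
Read back as little-endian, the first byte is least significant, giving 0xBD6FCC.

0xBD6FCC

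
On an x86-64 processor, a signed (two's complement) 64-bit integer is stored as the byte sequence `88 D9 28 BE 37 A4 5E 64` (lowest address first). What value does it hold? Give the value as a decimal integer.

Little-endian: lowest address holds the least-significant byte.
Reassemble most-significant byte first: 64 5E A4 37 BE 28 D9 88 → 0x645EA437BE28D988.
0x645EA437BE28D988 = 7232398610924099976.

7232398610924099976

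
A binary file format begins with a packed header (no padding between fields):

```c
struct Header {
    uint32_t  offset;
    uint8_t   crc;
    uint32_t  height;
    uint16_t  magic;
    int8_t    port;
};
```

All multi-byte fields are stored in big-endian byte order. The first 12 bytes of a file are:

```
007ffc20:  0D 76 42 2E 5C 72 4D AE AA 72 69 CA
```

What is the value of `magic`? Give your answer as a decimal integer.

29289

`magic` follows `offset` (4 B), `crc` (1 B), `height` (4 B), so it starts at offset 4 + 1 + 4 = 9 and occupies 2 bytes.
Bytes at offsets 9..10: 72 69.
Big-endian stores the most-significant byte at the lowest address.
The bytes are already most-significant first: 0x7269.
0x7269 = 29289.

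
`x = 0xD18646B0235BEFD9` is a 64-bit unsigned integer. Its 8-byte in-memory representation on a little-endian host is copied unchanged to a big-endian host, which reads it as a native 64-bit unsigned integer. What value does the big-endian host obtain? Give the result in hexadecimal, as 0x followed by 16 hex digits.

0xD9EF5B23B04686D1

Stored little-endian, the bytes at ascending addresses are D9 EF 5B 23 B0 46 86 D1.
Read back as big-endian, the last byte is least significant, giving 0xD9EF5B23B04686D1.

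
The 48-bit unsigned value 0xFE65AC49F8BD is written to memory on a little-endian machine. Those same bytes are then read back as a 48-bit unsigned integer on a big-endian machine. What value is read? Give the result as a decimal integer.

Stored little-endian, the bytes at ascending addresses are BD F8 49 AC 65 FE.
Read back as big-endian, the last byte is least significant, giving 0xBDF849AC65FE.
0xBDF849AC65FE = 208874085574142.

208874085574142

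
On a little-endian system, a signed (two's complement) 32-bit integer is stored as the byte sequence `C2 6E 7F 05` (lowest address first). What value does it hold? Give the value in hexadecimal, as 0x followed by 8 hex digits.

0x057F6EC2

Little-endian: lowest address holds the least-significant byte.
Reassemble most-significant byte first: 05 7F 6E C2 → 0x057F6EC2.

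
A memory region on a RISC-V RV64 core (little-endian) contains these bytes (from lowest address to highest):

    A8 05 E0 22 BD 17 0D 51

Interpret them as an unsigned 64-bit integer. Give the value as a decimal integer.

Little-endian stores the least-significant byte at the lowest address.
Reassemble most-significant byte first: 51 0D 17 BD 22 E0 05 A8 → 0x510D17BD22E005A8.
0x510D17BD22E005A8 = 5840350392870765992.

5840350392870765992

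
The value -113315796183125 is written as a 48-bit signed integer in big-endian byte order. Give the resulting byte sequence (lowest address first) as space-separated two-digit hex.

98 F0 9C 38 97 AB

Two's complement of -113315796183125 in 48 bits: 113315796183125 = 0x670F63C76855; invert → 0x98F09C3897AA; add 1 → 0x98F09C3897AB.
Split into bytes (most-significant first): 98 F0 9C 38 97 AB.
Big-endian stores the most-significant byte at the lowest address.
So the memory order matches the most-significant-first order: 98 F0 9C 38 97 AB.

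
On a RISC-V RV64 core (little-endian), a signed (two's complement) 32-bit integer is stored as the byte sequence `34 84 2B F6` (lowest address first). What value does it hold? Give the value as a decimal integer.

-164920268

Little-endian stores the least-significant byte at the lowest address.
Reassemble most-significant byte first: F6 2B 84 34 → 0xF62B8434.
Top bit is set, so as a signed 32-bit value this is 0xF62B8434 − 2^32 = -164920268.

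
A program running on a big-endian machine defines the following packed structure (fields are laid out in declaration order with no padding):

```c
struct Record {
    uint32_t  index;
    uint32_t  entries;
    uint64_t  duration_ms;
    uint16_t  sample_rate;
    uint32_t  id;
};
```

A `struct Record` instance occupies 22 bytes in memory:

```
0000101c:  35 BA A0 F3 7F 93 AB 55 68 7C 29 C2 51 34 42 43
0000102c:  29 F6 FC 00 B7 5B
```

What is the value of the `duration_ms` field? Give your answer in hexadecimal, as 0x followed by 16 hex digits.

0x687C29C251344243

`duration_ms` follows `index` (4 B), `entries` (4 B), so it starts at offset 4 + 4 = 8 and occupies 8 bytes.
Bytes at offsets 8..15: 68 7C 29 C2 51 34 42 43.
Big-endian stores the most-significant byte at the lowest address.
The bytes are already most-significant first: 0x687C29C251344243.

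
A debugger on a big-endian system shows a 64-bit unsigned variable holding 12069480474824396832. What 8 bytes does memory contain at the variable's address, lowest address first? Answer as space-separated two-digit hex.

12069480474824396832 in hexadecimal, padded to 64 bits, is 0xA77F688B856BD020.
Split into bytes (most-significant first): A7 7F 68 8B 85 6B D0 20.
Big-endian stores the most-significant byte at the lowest address.
So the memory order matches the most-significant-first order: A7 7F 68 8B 85 6B D0 20.

A7 7F 68 8B 85 6B D0 20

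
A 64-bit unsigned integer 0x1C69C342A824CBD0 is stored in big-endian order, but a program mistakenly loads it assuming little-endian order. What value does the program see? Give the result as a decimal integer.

Stored big-endian, the bytes at ascending addresses are 1C 69 C3 42 A8 24 CB D0.
Read back as little-endian, the first byte is least significant, giving 0xD0CB24A842C3691C.
0xD0CB24A842C3691C = 15045159285254482204.

15045159285254482204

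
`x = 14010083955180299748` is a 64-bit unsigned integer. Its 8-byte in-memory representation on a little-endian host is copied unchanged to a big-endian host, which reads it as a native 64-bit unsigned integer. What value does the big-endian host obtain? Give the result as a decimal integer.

16493848614004682178

14010083955180299748 in 64-bit hexadecimal is 0xC26DD120EDEBE5E4.
Stored little-endian, the bytes at ascending addresses are E4 E5 EB ED 20 D1 6D C2.
Read back as big-endian, the last byte is least significant, giving 0xE4E5EBED20D16DC2.
0xE4E5EBED20D16DC2 = 16493848614004682178.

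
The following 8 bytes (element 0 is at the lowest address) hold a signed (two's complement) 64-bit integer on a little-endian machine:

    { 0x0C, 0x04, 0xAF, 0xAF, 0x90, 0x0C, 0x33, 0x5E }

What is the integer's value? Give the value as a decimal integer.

Little-endian: lowest address holds the least-significant byte.
Reassemble most-significant byte first: 5E 33 0C 90 AF AF 04 0C → 0x5E330C90AFAF040C.
0x5E330C90AFAF040C = 6787782878939776012.

6787782878939776012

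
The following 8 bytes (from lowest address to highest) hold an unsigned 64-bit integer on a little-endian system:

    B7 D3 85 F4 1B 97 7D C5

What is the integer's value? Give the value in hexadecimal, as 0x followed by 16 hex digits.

Little-endian: lowest address holds the least-significant byte.
Reassemble most-significant byte first: C5 7D 97 1B F4 85 D3 B7 → 0xC57D971BF485D3B7.

0xC57D971BF485D3B7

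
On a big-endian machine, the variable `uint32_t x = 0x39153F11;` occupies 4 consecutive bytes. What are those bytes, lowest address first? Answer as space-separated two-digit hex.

Split into bytes (most-significant first): 39 15 3F 11.
Big-endian: lowest address holds the most-significant byte.
So the memory order matches the most-significant-first order: 39 15 3F 11.

39 15 3F 11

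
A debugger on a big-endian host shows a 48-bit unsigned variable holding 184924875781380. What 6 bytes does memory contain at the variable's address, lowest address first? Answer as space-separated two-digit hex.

A8 30 2D 87 F5 04

184924875781380 in hexadecimal, padded to 48 bits, is 0xA8302D87F504.
Split into bytes (most-significant first): A8 30 2D 87 F5 04.
In big-endian order the high byte comes first in memory.
So the memory order matches the most-significant-first order: A8 30 2D 87 F5 04.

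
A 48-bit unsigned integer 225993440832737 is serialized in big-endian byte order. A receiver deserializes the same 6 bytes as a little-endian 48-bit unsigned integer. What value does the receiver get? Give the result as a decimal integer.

247582369680077

225993440832737 in 48-bit hexadecimal is 0xCD8A32C32CE1.
Stored big-endian, the bytes at ascending addresses are CD 8A 32 C3 2C E1.
Read back as little-endian, the first byte is least significant, giving 0xE12CC3328ACD.
0xE12CC3328ACD = 247582369680077.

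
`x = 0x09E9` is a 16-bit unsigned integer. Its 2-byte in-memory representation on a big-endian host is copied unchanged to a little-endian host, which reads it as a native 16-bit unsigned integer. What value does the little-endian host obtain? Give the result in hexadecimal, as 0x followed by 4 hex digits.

Stored big-endian, the bytes at ascending addresses are 09 E9.
Read back as little-endian, the first byte is least significant, giving 0xE909.

0xE909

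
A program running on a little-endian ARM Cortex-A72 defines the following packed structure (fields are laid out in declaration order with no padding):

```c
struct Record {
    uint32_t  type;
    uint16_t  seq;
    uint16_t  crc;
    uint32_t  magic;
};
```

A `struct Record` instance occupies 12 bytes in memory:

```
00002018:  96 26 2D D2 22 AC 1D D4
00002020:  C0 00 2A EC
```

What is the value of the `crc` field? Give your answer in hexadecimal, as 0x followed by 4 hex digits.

0xD41D

`crc` follows `type` (4 B), `seq` (2 B), so it starts at offset 4 + 2 = 6 and occupies 2 bytes.
Bytes at offsets 6..7: 1D D4.
In little-endian order the low byte comes first in memory.
Reassemble most-significant byte first: D4 1D → 0xD41D.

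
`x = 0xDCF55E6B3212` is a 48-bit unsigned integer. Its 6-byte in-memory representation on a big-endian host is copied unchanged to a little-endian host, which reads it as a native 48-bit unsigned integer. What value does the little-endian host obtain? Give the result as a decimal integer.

20007759050204

Stored big-endian, the bytes at ascending addresses are DC F5 5E 6B 32 12.
Read back as little-endian, the first byte is least significant, giving 0x12326B5EF5DC.
0x12326B5EF5DC = 20007759050204.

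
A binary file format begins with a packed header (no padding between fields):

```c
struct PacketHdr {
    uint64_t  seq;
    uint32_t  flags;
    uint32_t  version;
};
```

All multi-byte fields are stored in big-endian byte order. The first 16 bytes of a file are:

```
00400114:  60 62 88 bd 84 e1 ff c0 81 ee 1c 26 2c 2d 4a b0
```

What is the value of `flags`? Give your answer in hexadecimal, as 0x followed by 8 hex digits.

0x81EE1C26

`flags` follows `seq` (8 bytes), so it starts at byte offset 8 and occupies 4 bytes.
Bytes at offsets 8..11: 81 EE 1C 26.
Big-endian: lowest address holds the most-significant byte.
The bytes are already most-significant first: 0x81EE1C26.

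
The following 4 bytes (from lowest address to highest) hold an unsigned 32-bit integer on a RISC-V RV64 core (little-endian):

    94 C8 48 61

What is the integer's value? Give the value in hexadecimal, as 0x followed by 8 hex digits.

0x6148C894

Little-endian stores the least-significant byte at the lowest address.
Reassemble most-significant byte first: 61 48 C8 94 → 0x6148C894.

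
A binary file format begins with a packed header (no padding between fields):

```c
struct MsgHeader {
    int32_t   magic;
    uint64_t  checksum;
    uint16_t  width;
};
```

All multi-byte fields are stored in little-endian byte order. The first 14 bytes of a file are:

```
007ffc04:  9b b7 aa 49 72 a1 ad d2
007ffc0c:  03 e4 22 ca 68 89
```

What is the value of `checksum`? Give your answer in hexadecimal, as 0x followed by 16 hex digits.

`checksum` follows `magic` (4 bytes), so it starts at byte offset 4 and occupies 8 bytes.
Bytes at offsets 4..11: 72 A1 AD D2 03 E4 22 CA.
In little-endian order the low byte comes first in memory.
Reassemble most-significant byte first: CA 22 E4 03 D2 AD A1 72 → 0xCA22E403D2ADA172.

0xCA22E403D2ADA172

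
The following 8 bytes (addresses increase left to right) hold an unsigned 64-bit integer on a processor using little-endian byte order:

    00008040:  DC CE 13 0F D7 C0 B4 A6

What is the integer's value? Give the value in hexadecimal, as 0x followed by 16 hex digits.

0xA6B4C0D70F13CEDC

Little-endian stores the least-significant byte at the lowest address.
Reassemble most-significant byte first: A6 B4 C0 D7 0F 13 CE DC → 0xA6B4C0D70F13CEDC.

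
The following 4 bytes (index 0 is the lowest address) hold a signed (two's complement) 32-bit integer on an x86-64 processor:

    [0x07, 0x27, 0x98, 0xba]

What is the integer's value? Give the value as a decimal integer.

-1164433657

Little-endian stores the least-significant byte at the lowest address.
Reassemble most-significant byte first: BA 98 27 07 → 0xBA982707.
Top bit is set, so as a signed 32-bit value this is 0xBA982707 − 2^32 = -1164433657.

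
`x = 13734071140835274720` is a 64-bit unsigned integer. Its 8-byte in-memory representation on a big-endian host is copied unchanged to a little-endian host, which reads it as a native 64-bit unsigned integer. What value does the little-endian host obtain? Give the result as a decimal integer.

16154252116082858430

13734071140835274720 in 64-bit hexadecimal is 0xBE9938EFB56E2FE0.
Stored big-endian, the bytes at ascending addresses are BE 99 38 EF B5 6E 2F E0.
Read back as little-endian, the first byte is least significant, giving 0xE02F6EB5EF3899BE.
0xE02F6EB5EF3899BE = 16154252116082858430.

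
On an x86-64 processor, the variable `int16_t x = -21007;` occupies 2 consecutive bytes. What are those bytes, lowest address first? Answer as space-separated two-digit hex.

Two's complement of -21007 in 16 bits: 21007 = 0x520F; invert → 0xADF0; add 1 → 0xADF1.
Split into bytes (most-significant first): AD F1.
In little-endian order the low byte comes first in memory.
So at ascending addresses the bytes are F1 AD.

F1 AD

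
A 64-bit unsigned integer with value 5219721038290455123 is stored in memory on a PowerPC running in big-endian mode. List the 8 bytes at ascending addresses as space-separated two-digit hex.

48 70 2C A1 09 EF 8A 53

5219721038290455123 in hexadecimal, padded to 64 bits, is 0x48702CA109EF8A53.
Split into bytes (most-significant first): 48 70 2C A1 09 EF 8A 53.
In big-endian order the high byte comes first in memory.
So the memory order matches the most-significant-first order: 48 70 2C A1 09 EF 8A 53.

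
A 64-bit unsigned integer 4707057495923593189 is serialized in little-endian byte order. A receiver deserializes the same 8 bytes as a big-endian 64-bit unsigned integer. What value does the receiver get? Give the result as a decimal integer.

16541683488967053889

4707057495923593189 in 64-bit hexadecimal is 0x4152D3DA7DDD8FE5.
Stored little-endian, the bytes at ascending addresses are E5 8F DD 7D DA D3 52 41.
Read back as big-endian, the last byte is least significant, giving 0xE58FDD7DDAD35241.
0xE58FDD7DDAD35241 = 16541683488967053889.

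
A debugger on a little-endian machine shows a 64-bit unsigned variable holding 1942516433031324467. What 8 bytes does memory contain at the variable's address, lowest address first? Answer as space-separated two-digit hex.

1942516433031324467 in hexadecimal, padded to 64 bits, is 0x1AF534676930E333.
Split into bytes (most-significant first): 1A F5 34 67 69 30 E3 33.
Little-endian stores the least-significant byte at the lowest address.
So at ascending addresses the bytes are 33 E3 30 69 67 34 F5 1A.

33 E3 30 69 67 34 F5 1A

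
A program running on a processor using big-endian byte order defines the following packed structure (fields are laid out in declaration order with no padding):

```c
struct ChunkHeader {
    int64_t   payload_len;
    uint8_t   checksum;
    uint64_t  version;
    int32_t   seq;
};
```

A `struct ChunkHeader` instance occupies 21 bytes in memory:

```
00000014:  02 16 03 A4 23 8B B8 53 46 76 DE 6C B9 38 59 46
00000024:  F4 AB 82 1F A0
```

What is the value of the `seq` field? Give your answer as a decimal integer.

`seq` follows `payload_len` (8 B), `checksum` (1 B), `version` (8 B), so it starts at offset 8 + 1 + 8 = 17 and occupies 4 bytes.
Bytes at offsets 17..20: AB 82 1F A0.
Big-endian stores the most-significant byte at the lowest address.
The bytes are already most-significant first: 0xAB821FA0.
Top bit is set, so as a signed 32-bit value this is 0xAB821FA0 − 2^32 = -1417535584.

-1417535584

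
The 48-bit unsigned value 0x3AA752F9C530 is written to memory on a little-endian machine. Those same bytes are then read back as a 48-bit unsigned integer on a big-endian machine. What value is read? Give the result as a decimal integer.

Stored little-endian, the bytes at ascending addresses are 30 C5 F9 52 A7 3A.
Read back as big-endian, the last byte is least significant, giving 0x30C5F952A73A.
0x30C5F952A73A = 53626849634106.

53626849634106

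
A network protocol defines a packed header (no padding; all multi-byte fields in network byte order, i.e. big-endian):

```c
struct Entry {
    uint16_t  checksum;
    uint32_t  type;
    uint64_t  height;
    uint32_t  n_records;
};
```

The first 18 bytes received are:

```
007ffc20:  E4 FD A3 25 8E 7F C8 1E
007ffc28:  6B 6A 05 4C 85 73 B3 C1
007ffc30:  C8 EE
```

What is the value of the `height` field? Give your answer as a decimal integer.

`height` follows `checksum` (2 B), `type` (4 B), so it starts at offset 2 + 4 = 6 and occupies 8 bytes.
Bytes at offsets 6..13: C8 1E 6B 6A 05 4C 85 73.
Big-endian stores the most-significant byte at the lowest address.
The bytes are already most-significant first: 0xC81E6B6A054C8573.
0xC81E6B6A054C8573 = 14420081159986513267.

14420081159986513267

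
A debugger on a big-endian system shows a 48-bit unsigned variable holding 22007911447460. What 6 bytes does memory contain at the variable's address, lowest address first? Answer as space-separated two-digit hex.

14 04 1D BE 7B A4

22007911447460 in hexadecimal, padded to 48 bits, is 0x14041DBE7BA4.
Split into bytes (most-significant first): 14 04 1D BE 7B A4.
In big-endian order the high byte comes first in memory.
So the memory order matches the most-significant-first order: 14 04 1D BE 7B A4.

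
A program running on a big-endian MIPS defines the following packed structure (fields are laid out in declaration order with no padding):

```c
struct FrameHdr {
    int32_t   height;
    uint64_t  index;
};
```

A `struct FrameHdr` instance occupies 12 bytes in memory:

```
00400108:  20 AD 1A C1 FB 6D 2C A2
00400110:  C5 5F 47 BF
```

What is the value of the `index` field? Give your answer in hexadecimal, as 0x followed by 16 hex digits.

`index` follows `height` (4 bytes), so it starts at byte offset 4 and occupies 8 bytes.
Bytes at offsets 4..11: FB 6D 2C A2 C5 5F 47 BF.
In big-endian order the high byte comes first in memory.
The bytes are already most-significant first: 0xFB6D2CA2C55F47BF.

0xFB6D2CA2C55F47BF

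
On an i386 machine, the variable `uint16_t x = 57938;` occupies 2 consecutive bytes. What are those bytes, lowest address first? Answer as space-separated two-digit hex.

52 E2

57938 in hexadecimal, padded to 16 bits, is 0xE252.
Split into bytes (most-significant first): E2 52.
Little-endian: lowest address holds the least-significant byte.
So at ascending addresses the bytes are 52 E2.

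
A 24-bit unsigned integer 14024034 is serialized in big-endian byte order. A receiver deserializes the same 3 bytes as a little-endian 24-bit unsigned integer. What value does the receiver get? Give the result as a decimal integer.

6487509

14024034 in 24-bit hexadecimal is 0xD5FD62.
Stored big-endian, the bytes at ascending addresses are D5 FD 62.
Read back as little-endian, the first byte is least significant, giving 0x62FDD5.
0x62FDD5 = 6487509.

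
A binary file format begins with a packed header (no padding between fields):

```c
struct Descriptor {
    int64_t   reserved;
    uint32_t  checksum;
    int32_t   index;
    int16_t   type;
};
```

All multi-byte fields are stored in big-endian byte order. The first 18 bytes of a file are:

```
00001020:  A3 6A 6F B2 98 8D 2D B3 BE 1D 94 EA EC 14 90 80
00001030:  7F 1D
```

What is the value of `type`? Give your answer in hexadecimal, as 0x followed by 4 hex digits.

`type` follows `reserved` (8 B), `checksum` (4 B), `index` (4 B), so it starts at offset 8 + 4 + 4 = 16 and occupies 2 bytes.
Bytes at offsets 16..17: 7F 1D.
Big-endian: lowest address holds the most-significant byte.
The bytes are already most-significant first: 0x7F1D.

0x7F1D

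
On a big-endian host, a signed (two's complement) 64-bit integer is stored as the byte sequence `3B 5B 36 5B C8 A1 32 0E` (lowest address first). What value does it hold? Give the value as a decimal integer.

4277072038954349070

Big-endian: lowest address holds the most-significant byte.
The bytes are already most-significant first: 0x3B5B365BC8A1320E.
0x3B5B365BC8A1320E = 4277072038954349070.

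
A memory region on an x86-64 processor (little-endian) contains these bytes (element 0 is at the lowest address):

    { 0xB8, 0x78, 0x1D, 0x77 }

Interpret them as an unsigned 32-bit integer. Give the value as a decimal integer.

Little-endian stores the least-significant byte at the lowest address.
Reassemble most-significant byte first: 77 1D 78 B8 → 0x771D78B8.
0x771D78B8 = 1998420152.

1998420152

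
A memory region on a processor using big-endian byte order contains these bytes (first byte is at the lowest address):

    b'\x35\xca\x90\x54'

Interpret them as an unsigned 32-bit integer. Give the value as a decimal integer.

Big-endian stores the most-significant byte at the lowest address.
The bytes are already most-significant first: 0x35CA9054.
0x35CA9054 = 902467668.

902467668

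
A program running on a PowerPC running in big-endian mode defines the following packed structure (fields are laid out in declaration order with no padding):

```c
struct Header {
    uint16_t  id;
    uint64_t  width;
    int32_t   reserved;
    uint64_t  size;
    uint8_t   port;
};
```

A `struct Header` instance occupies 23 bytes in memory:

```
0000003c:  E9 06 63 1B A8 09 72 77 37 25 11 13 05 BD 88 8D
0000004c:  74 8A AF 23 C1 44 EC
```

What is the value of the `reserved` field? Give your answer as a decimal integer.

286459325

`reserved` follows `id` (2 B), `width` (8 B), so it starts at offset 2 + 8 = 10 and occupies 4 bytes.
Bytes at offsets 10..13: 11 13 05 BD.
Big-endian: lowest address holds the most-significant byte.
The bytes are already most-significant first: 0x111305BD.
0x111305BD = 286459325.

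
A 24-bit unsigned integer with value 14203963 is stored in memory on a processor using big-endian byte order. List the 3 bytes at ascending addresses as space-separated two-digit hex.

14203963 in hexadecimal, padded to 24 bits, is 0xD8BC3B.
Split into bytes (most-significant first): D8 BC 3B.
Big-endian: lowest address holds the most-significant byte.
So the memory order matches the most-significant-first order: D8 BC 3B.

D8 BC 3B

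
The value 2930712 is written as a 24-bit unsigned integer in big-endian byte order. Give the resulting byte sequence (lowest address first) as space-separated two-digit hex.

2C B8 18

2930712 in hexadecimal, padded to 24 bits, is 0x2CB818.
Split into bytes (most-significant first): 2C B8 18.
In big-endian order the high byte comes first in memory.
So the memory order matches the most-significant-first order: 2C B8 18.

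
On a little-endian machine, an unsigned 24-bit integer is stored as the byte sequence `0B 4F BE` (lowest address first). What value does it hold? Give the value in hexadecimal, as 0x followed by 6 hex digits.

Little-endian stores the least-significant byte at the lowest address.
Reassemble most-significant byte first: BE 4F 0B → 0xBE4F0B.

0xBE4F0B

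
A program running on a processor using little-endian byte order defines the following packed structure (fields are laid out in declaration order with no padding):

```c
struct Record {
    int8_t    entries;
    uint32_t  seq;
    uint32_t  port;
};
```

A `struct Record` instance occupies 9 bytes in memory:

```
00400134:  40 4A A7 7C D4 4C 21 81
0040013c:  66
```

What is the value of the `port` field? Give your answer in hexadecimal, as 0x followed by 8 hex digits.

0x6681214C

`port` follows `entries` (1 B), `seq` (4 B), so it starts at offset 1 + 4 = 5 and occupies 4 bytes.
Bytes at offsets 5..8: 4C 21 81 66.
Little-endian stores the least-significant byte at the lowest address.
Reassemble most-significant byte first: 66 81 21 4C → 0x6681214C.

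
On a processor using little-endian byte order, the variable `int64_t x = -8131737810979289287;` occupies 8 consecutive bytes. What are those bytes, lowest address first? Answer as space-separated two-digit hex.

Two's complement of -8131737810979289287 in 64 bits: 8131737810979289287 = 0x70D9BC748E0878C7; invert → 0x8F26438B71F78738; add 1 → 0x8F26438B71F78739.
Split into bytes (most-significant first): 8F 26 43 8B 71 F7 87 39.
Little-endian: lowest address holds the least-significant byte.
So at ascending addresses the bytes are 39 87 F7 71 8B 43 26 8F.

39 87 F7 71 8B 43 26 8F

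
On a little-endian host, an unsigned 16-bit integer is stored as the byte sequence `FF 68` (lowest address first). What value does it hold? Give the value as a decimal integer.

26879

Little-endian stores the least-significant byte at the lowest address.
Reassemble most-significant byte first: 68 FF → 0x68FF.
0x68FF = 26879.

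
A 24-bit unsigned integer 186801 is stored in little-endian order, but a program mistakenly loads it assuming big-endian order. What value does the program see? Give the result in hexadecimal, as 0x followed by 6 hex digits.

0xB1D902

186801 in 24-bit hexadecimal is 0x02D9B1.
Stored little-endian, the bytes at ascending addresses are B1 D9 02.
Read back as big-endian, the last byte is least significant, giving 0xB1D902.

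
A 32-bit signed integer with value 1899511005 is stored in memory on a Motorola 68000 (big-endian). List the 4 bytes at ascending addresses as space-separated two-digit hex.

1899511005 in hexadecimal, padded to 32 bits, is 0x71383CDD.
Split into bytes (most-significant first): 71 38 3C DD.
Big-endian: lowest address holds the most-significant byte.
So the memory order matches the most-significant-first order: 71 38 3C DD.

71 38 3C DD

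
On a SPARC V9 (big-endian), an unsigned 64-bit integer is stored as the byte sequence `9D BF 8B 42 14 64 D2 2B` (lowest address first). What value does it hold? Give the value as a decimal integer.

11366957100432675371

Big-endian stores the most-significant byte at the lowest address.
The bytes are already most-significant first: 0x9DBF8B421464D22B.
0x9DBF8B421464D22B = 11366957100432675371.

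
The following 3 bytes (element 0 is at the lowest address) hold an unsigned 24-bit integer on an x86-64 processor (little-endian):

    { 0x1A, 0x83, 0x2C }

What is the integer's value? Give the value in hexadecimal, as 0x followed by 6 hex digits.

Little-endian: lowest address holds the least-significant byte.
Reassemble most-significant byte first: 2C 83 1A → 0x2C831A.

0x2C831A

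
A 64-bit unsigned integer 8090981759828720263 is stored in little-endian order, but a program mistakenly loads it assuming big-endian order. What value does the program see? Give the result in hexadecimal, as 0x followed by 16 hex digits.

8090981759828720263 in 64-bit hexadecimal is 0x7048F10AEEC17A87.
Stored little-endian, the bytes at ascending addresses are 87 7A C1 EE 0A F1 48 70.
Read back as big-endian, the last byte is least significant, giving 0x877AC1EE0AF14870.

0x877AC1EE0AF14870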